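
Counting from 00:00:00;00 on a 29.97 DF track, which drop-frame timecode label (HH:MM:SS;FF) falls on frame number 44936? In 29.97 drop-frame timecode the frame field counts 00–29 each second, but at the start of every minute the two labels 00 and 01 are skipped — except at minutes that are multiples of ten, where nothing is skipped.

00:24:59;10

Ten DF minutes hold 17982 frames, so frame 44936 lies in block 2 (frames 35964–53945) with 8972 frames into that block.
The block's first minute is 1800 frames and the rest 1798 each; 8972 frames reaches minute 4, so 2 × 18 + 4 × 2 = 44 labels have been skipped so far.
Adding those back, label number 44936 + 44 = 44980 at 30 labels/s is 1499 s + 10 f = 0 h 24 min 59 s frame 10, i.e. 00:24:59;10.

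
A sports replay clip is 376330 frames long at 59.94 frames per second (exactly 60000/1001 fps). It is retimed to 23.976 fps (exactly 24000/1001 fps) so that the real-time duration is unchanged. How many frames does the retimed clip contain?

150532 frames

Target frames = source frames × (target rate / source rate) = 376330 × (24000/1001)/(60000/1001) = 376330 × 2/5 = 150532.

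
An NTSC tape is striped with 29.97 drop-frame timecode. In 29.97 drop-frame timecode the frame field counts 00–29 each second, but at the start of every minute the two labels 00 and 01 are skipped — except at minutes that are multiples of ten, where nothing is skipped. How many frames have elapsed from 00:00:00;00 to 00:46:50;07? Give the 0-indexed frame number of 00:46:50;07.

84223

Complete 10-minute blocks: 4, each 17982 frames → 71928.
Remaining 6 whole minutes in the current block: 1800 + 5 × 1798 = 10790 frames.
Within the current minute: 50 × 30 + 7 − 2 = 1505 (labels ;00/;01 skipped at this minute). Total = 71928 + 10790 + 1505 = 84223.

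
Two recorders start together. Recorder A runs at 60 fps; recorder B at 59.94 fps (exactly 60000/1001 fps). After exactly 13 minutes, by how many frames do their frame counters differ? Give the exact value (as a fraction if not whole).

3600/77 frames

13 min = 780 s.
A emits 60 × 780 = 46800 frames; B emits 60000/1001 × 780 = 3600000/77.
Difference = 3600/77 frames (≈ 46.7532); B is behind A.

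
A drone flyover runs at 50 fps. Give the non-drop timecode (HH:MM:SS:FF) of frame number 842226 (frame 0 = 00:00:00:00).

04:40:44:26

842226 ÷ 50 = 16844 full seconds, remainder 26 frames.
16844 s = 4 h 40 min 44 s.
Timecode: 04:40:44:26.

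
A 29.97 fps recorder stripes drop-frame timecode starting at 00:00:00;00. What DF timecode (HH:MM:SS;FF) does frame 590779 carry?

Ten DF minutes hold 17982 frames, so frame 590779 lies in block 32 (frames 575424–593405) with 15355 frames into that block.
The block's first minute is 1800 frames and the rest 1798 each; 15355 frames reaches minute 8, so 32 × 18 + 8 × 2 = 592 labels have been skipped so far.
Adding those back, label number 590779 + 592 = 591371 at 30 labels/s is 19712 s + 11 f = 5 h 28 min 32 s frame 11, i.e. 05:28:32;11.

05:28:32;11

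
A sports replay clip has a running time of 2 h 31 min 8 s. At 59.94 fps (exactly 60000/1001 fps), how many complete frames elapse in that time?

2 h 31 min 8 s = 9068 s.
Frames = 9068 × 60000/1001 = 544080000/1001 ≈ 543536.4635.
Complete frames: 543536.

543536 frames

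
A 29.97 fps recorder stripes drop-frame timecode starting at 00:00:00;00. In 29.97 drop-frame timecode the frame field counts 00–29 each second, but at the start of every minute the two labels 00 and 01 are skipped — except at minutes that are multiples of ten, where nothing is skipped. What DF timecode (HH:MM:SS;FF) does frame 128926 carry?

01:11:41;24

Ten DF minutes hold 17982 frames, so frame 128926 lies in block 7 (frames 125874–143855) with 3052 frames into that block.
The block's first minute is 1800 frames and the rest 1798 each; 3052 frames reaches minute 1, so 7 × 18 + 1 × 2 = 128 labels have been skipped so far.
Adding those back, label number 128926 + 128 = 129054 at 30 labels/s is 4301 s + 24 f = 1 h 11 min 41 s frame 24, i.e. 01:11:41;24.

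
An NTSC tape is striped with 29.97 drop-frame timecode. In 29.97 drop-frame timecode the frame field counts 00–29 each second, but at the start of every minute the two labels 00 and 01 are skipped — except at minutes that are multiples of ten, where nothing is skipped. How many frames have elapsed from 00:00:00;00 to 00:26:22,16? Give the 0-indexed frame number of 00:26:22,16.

47428

As if non-drop at 30 labels/s: (0 × 3600 + 26 × 60 + 22) × 30 + 16 = 47476.
Minute boundaries passed: 26; those not divisible by 10: 26 − 2 = 24; dropped labels = 2 × 24 = 48.
Actual frame index = 47476 − 48 = 47428.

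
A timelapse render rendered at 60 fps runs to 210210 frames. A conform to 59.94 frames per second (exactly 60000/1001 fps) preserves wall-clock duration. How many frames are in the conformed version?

Target frames = source frames × (target rate / source rate) = 210210 × (60000/1001)/(60) = 210210 × 1000/1001 = 210000.

210000 frames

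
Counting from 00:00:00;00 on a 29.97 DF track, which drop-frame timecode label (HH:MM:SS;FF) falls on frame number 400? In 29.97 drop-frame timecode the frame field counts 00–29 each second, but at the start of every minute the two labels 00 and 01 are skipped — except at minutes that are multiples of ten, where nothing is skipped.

Each 10-minute DF block holds 10 × 60 × 30 − 9 × 2 = 17982 frames. 400 ÷ 17982 → 0 full blocks, remainder 400.
Within the partial block the first minute is 1800 frames and each further minute 1798, so 0 further minute boundaries passed. Total skipped labels = 18 × 0 + 2 × 0 = 0.
Non-drop label index = 400 + 0 = 400; at 30 labels/s that is 00:00:13:10, i.e. DF 00:00:13;10.

00:00:13;10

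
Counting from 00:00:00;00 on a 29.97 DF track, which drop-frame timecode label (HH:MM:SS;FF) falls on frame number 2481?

Ten DF minutes hold 17982 frames, so frame 2481 lies in block 0 (frames 0–17981) with 2481 frames into that block.
The block's first minute is 1800 frames and the rest 1798 each; 2481 frames reaches minute 1, so 0 × 18 + 1 × 2 = 2 labels have been skipped so far.
Adding those back, label number 2481 + 2 = 2483 at 30 labels/s is 82 s + 23 f = 0 h 1 min 22 s frame 23, i.e. 00:01:22;23.

00:01:22;23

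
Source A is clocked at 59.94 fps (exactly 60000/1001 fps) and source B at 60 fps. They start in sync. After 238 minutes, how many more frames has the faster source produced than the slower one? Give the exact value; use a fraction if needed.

122400/143 frames

238 min = 14280 s.
A emits 60000/1001 × 14280 = 122400000/143 frames; B emits 60 × 14280 = 856800.
Difference = 122400/143 frames (≈ 855.9441); B is ahead of A.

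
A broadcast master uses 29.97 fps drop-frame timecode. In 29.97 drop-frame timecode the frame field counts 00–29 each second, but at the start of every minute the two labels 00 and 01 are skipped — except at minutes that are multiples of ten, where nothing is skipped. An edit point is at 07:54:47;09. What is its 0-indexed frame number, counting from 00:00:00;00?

853765

Complete 10-minute blocks: 47, each 17982 frames → 845154.
Remaining 4 whole minutes in the current block: 1800 + 3 × 1798 = 7194 frames.
Within the current minute: 47 × 30 + 9 − 2 = 1417 (labels ;00/;01 skipped at this minute). Total = 845154 + 7194 + 1417 = 853765.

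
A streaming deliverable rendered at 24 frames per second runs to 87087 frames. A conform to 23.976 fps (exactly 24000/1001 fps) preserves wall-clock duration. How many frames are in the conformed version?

Target frames = source frames × (target rate / source rate) = 87087 × (24000/1001)/(24) = 87087 × 1000/1001 = 87000.

87000 frames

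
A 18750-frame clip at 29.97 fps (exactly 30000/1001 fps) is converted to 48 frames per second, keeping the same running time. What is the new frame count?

Target frames = source frames × (target rate / source rate) = 18750 × (48)/(30000/1001) = 18750 × 1001/625 = 30030.

30030 frames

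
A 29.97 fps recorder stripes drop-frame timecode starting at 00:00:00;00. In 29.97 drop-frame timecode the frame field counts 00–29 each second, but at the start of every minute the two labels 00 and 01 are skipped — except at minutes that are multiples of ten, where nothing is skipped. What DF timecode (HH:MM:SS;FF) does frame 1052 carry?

00:00:35;02

Each 10-minute DF block holds 10 × 60 × 30 − 9 × 2 = 17982 frames. 1052 ÷ 17982 → 0 full blocks, remainder 1052.
Within the partial block the first minute is 1800 frames and each further minute 1798, so 0 further minute boundaries passed. Total skipped labels = 18 × 0 + 2 × 0 = 0.
Non-drop label index = 1052 + 0 = 1052; at 30 labels/s that is 00:00:35:02, i.e. DF 00:00:35;02.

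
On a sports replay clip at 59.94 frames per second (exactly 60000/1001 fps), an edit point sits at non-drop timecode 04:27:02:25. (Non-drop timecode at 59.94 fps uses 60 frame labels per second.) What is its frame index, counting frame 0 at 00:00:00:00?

frame 961345

Total seconds to the label: (4 × 3600 + 27 × 60 + 2) = 16022.
Frame index = 16022 × 60 + 25 = 961345.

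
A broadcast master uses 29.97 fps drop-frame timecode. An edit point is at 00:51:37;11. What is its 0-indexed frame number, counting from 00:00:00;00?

92829

Complete 10-minute blocks: 5, each 17982 frames → 89910.
Remaining 1 whole minute in the current block: 1800 + 0 × 1798 = 1800 frames.
Within the current minute: 37 × 30 + 11 − 2 = 1119 (labels ;00/;01 skipped at this minute). Total = 89910 + 1800 + 1119 = 92829.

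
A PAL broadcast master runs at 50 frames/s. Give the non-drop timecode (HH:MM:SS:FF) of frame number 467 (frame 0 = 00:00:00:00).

467 ÷ 50 = 9 full seconds, remainder 17 frames.
9 s = 0 h 0 min 9 s.
Timecode: 00:00:09:17.

00:00:09:17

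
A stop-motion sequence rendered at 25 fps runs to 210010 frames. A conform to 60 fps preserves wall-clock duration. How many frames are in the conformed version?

504024 frames

Target frames = source frames × (target rate / source rate) = 210010 × (60)/(25) = 210010 × 12/5 = 504024.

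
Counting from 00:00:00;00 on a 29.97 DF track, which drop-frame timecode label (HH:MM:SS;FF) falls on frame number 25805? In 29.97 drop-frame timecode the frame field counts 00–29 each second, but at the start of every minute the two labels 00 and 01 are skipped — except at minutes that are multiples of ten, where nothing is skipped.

00:14:21;01

Each 10-minute DF block holds 10 × 60 × 30 − 9 × 2 = 17982 frames. 25805 ÷ 17982 → 1 full block, remainder 7823.
Within the partial block the first minute is 1800 frames and each further minute 1798, so 4 further minute boundaries passed. Total skipped labels = 18 × 1 + 2 × 4 = 26.
Non-drop label index = 25805 + 26 = 25831; at 30 labels/s that is 00:14:21:01, i.e. DF 00:14:21;01.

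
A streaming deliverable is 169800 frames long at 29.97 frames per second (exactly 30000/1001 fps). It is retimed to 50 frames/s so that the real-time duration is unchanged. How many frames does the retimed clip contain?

283283 frames

Target frames = source frames × (target rate / source rate) = 169800 × (50)/(30000/1001) = 169800 × 1001/600 = 283283.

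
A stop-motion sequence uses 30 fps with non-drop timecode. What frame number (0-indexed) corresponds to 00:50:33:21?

Total seconds to the label: (0 × 3600 + 50 × 60 + 33) = 3033.
Frame index = 3033 × 30 + 21 = 91011.

91011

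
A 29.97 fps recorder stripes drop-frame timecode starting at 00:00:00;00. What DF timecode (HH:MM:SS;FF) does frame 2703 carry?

00:01:30;05

Ten DF minutes hold 17982 frames, so frame 2703 lies in block 0 (frames 0–17981) with 2703 frames into that block.
The block's first minute is 1800 frames and the rest 1798 each; 2703 frames reaches minute 1, so 0 × 18 + 1 × 2 = 2 labels have been skipped so far.
Adding those back, label number 2703 + 2 = 2705 at 30 labels/s is 90 s + 5 f = 0 h 1 min 30 s frame 5, i.e. 00:01:30;05.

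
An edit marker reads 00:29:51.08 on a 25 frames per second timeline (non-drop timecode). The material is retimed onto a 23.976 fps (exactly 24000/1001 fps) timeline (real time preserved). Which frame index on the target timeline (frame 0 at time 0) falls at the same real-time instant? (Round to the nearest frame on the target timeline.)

Source frame index: (0×3600 + 29×60 + 51) × 25 + 8 = 44783.
Real time: 44783 / (25) = 44783/25 s.
Target frame: (44783/25) × (24000/1001) = 42991680/1001 ≈ 42948.731 → 42949.

frame 42949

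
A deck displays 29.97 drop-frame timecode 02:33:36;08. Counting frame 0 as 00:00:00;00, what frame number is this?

276212

As if non-drop at 30 labels/s: (2 × 3600 + 33 × 60 + 36) × 30 + 8 = 276488.
Minute boundaries passed: 153; those not divisible by 10: 153 − 15 = 138; dropped labels = 2 × 138 = 276.
Actual frame index = 276488 − 276 = 276212.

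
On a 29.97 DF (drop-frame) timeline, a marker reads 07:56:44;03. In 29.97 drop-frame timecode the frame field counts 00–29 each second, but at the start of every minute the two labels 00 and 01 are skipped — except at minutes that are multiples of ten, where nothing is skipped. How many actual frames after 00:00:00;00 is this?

857265

As if non-drop at 30 labels/s: (7 × 3600 + 56 × 60 + 44) × 30 + 3 = 858123.
Minute boundaries passed: 476; those not divisible by 10: 476 − 47 = 429; dropped labels = 2 × 429 = 858.
Actual frame index = 858123 − 858 = 857265.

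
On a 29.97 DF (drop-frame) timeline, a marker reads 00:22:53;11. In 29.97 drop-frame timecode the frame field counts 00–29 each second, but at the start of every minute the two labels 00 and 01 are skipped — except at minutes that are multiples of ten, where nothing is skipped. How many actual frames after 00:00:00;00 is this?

41161

Complete 10-minute blocks: 2, each 17982 frames → 35964.
Remaining 2 whole minutes in the current block: 1800 + 1 × 1798 = 3598 frames.
Within the current minute: 53 × 30 + 11 − 2 = 1599 (labels ;00/;01 skipped at this minute). Total = 35964 + 3598 + 1599 = 41161.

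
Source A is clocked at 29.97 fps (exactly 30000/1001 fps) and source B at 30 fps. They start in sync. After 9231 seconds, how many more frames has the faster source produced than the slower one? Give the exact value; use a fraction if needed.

A emits 30000/1001 × 9231 = 276930000/1001 frames; B emits 30 × 9231 = 276930.
Difference = 276930/1001 frames (≈ 276.6533); B is ahead of A.

276930/1001 frames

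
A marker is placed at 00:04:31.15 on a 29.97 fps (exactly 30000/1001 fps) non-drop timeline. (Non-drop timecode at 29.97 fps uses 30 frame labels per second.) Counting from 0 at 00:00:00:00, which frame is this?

Total seconds to the label: (0 × 3600 + 4 × 60 + 31) = 271.
Frame index = 271 × 30 + 15 = 8145.

frame 8145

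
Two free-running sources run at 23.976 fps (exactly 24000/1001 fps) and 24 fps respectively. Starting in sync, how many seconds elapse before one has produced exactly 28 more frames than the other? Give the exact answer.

The gap grows by |24 − 24000/1001| = 24/1001 frames per second.
Time for a 28-frame gap: 28 ÷ (24/1001) = 7007/6 s.

7007/6 seconds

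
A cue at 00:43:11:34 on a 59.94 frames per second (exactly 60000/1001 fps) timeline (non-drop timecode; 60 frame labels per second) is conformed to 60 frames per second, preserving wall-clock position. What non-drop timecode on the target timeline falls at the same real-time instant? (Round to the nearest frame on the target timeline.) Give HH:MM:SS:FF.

Source frame index: (0×3600 + 43×60 + 11) × 60 + 34 = 155494.
Real time: 155494 / (60000/1001) = 77824747/30000 s.
Target frame: (77824747/30000) × (60) = 77824747/500 ≈ 155649.494 → 155649.
At 60 labels/s: frame 155649 → 00:43:14:09.

00:43:14:09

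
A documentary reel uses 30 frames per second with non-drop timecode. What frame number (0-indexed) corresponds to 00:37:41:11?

67841

Total seconds to the label: (0 × 3600 + 37 × 60 + 41) = 2261.
Frame index = 2261 × 30 + 11 = 67841.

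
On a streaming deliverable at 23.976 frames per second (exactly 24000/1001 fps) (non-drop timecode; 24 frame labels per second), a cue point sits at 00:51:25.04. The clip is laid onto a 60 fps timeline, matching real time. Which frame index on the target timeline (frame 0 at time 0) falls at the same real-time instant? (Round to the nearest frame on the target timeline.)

Source frame index: (0×3600 + 51×60 + 25) × 24 + 4 = 74044.
Real time: 74044 / (24000/1001) = 18529511/6000 s.
Target frame: (18529511/6000) × (60) = 18529511/100 ≈ 185295.110 → 185295.

frame 185295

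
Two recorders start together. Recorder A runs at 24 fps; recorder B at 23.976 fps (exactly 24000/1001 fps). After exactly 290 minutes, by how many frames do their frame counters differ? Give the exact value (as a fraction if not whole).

417600/1001 frames

290 min = 17400 s.
A emits 24 × 17400 = 417600 frames; B emits 24000/1001 × 17400 = 417600000/1001.
Difference = 417600/1001 frames (≈ 417.1828); B is behind A.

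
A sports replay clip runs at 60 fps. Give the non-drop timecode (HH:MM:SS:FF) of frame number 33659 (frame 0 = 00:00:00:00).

00:09:20:59

33659 ÷ 60 = 560 full seconds, remainder 59 frames.
560 s = 0 h 9 min 20 s.
Timecode: 00:09:20:59.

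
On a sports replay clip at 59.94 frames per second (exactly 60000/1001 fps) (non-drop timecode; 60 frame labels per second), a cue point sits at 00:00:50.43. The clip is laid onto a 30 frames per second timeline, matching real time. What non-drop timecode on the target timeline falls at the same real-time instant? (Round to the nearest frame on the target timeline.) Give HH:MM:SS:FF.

00:00:50:23

Source frame index: (0×3600 + 0×60 + 50) × 60 + 43 = 3043.
Real time: 3043 / (60000/1001) = 3046043/60000 s.
Target frame: (3046043/60000) × (30) = 3046043/2000 ≈ 1523.022 → 1523.
At 30 labels/s: frame 1523 → 00:00:50:23.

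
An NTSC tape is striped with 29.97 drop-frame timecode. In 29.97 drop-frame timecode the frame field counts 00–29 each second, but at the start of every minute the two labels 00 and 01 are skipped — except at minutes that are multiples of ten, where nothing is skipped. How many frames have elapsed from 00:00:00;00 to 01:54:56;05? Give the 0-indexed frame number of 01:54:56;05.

206679

As if non-drop at 30 labels/s: (1 × 3600 + 54 × 60 + 56) × 30 + 5 = 206885.
Minute boundaries passed: 114; those not divisible by 10: 114 − 11 = 103; dropped labels = 2 × 103 = 206.
Actual frame index = 206885 − 206 = 206679.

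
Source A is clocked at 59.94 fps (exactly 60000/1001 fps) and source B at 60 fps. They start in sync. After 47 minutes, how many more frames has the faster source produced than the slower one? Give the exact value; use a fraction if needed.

169200/1001 frames

47 min = 2820 s.
A emits 60000/1001 × 2820 = 169200000/1001 frames; B emits 60 × 2820 = 169200.
Difference = 169200/1001 frames (≈ 169.0310); B is ahead of A.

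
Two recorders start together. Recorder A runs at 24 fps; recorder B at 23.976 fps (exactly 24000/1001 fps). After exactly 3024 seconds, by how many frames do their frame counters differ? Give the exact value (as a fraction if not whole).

10368/143 frames

A emits 24 × 3024 = 72576 frames; B emits 24000/1001 × 3024 = 10368000/143.
Difference = 10368/143 frames (≈ 72.5035); B is behind A.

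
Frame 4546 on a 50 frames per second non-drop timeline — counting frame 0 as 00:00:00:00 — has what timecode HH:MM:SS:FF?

00:01:30:46

4546 ÷ 50 = 90 full seconds, remainder 46 frames.
90 s = 0 h 1 min 30 s.
Timecode: 00:01:30:46.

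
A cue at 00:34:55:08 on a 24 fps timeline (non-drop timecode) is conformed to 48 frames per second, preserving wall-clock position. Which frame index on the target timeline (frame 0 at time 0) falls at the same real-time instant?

frame 100576

Source frame index: (0×3600 + 34×60 + 55) × 24 + 8 = 50288.
Real time: 50288 / (24) = 6286/3 s.
Target frame: (6286/3) × (48) = 100576.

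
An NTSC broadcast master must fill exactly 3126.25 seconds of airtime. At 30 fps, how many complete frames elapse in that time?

Frames = 3126.25 × 30 = 187575/2 ≈ 93787.5000.
Complete frames: 93787.

93787 frames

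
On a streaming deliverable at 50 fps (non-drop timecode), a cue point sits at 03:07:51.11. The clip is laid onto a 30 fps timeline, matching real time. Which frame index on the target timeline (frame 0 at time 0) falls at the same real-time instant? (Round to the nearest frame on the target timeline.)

Source frame index: (3×3600 + 7×60 + 51) × 50 + 11 = 563561.
Real time: 563561 / (50) = 563561/50 s.
Target frame: (563561/50) × (30) = 1690683/5 ≈ 338136.600 → 338137.

frame 338137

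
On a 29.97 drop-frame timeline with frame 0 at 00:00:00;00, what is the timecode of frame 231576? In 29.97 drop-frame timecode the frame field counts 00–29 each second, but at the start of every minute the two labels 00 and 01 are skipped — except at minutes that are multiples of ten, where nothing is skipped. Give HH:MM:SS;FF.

02:08:46;28

Each 10-minute DF block holds 10 × 60 × 30 − 9 × 2 = 17982 frames. 231576 ÷ 17982 → 12 full blocks, remainder 15792.
Within the partial block the first minute is 1800 frames and each further minute 1798, so 8 further minute boundaries passed. Total skipped labels = 18 × 12 + 2 × 8 = 232.
Non-drop label index = 231576 + 232 = 231808; at 30 labels/s that is 02:08:46:28, i.e. DF 02:08:46;28.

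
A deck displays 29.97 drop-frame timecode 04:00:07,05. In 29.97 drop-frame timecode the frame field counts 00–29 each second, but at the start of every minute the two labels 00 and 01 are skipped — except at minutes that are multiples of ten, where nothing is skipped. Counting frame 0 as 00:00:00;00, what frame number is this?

As if non-drop at 30 labels/s: (4 × 3600 + 0 × 60 + 7) × 30 + 5 = 432215.
Minute boundaries passed: 240; those not divisible by 10: 240 − 24 = 216; dropped labels = 2 × 216 = 432.
Actual frame index = 432215 − 432 = 431783.

431783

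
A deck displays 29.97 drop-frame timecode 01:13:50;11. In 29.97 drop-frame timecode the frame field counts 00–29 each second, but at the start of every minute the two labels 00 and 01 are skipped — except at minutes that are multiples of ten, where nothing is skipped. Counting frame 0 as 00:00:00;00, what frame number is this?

As if non-drop at 30 labels/s: (1 × 3600 + 13 × 60 + 50) × 30 + 11 = 132911.
Minute boundaries passed: 73; those not divisible by 10: 73 − 7 = 66; dropped labels = 2 × 66 = 132.
Actual frame index = 132911 − 132 = 132779.

132779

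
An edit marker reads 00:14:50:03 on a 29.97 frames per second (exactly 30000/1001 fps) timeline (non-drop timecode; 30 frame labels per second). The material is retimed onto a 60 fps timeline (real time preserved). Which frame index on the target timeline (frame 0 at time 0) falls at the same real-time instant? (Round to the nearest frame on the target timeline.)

Source frame index: (0×3600 + 14×60 + 50) × 30 + 3 = 26703.
Real time: 26703 / (30000/1001) = 8909901/10000 s.
Target frame: (8909901/10000) × (60) = 26729703/500 ≈ 53459.406 → 53459.

frame 53459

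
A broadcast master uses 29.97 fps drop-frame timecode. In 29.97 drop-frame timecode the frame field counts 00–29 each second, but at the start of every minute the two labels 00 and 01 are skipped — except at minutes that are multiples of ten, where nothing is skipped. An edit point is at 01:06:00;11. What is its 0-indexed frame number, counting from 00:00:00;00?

Complete 10-minute blocks: 6, each 17982 frames → 107892.
Remaining 6 whole minutes in the current block: 1800 + 5 × 1798 = 10790 frames.
Within the current minute: 0 × 30 + 11 − 2 = 9 (labels ;00/;01 skipped at this minute). Total = 107892 + 10790 + 9 = 118691.

118691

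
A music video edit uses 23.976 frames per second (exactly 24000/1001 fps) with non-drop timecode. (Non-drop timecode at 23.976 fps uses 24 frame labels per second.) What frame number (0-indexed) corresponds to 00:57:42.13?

83101

Total seconds to the label: (0 × 3600 + 57 × 60 + 42) = 3462.
Frame index = 3462 × 24 + 13 = 83101.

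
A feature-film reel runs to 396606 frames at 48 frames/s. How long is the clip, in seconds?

8262.625 seconds

Running time = 396606 / (48) = 8262.625 s.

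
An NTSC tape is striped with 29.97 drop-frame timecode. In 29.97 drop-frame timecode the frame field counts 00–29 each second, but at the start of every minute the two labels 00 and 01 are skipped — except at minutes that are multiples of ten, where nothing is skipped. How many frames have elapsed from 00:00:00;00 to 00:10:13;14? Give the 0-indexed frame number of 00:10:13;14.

As if non-drop at 30 labels/s: (0 × 3600 + 10 × 60 + 13) × 30 + 14 = 18404.
Minute boundaries passed: 10; those not divisible by 10: 10 − 1 = 9; dropped labels = 2 × 9 = 18.
Actual frame index = 18404 − 18 = 18386.

18386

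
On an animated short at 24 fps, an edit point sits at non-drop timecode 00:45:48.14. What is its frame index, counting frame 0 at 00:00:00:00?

frame 65966

Total seconds to the label: (0 × 3600 + 45 × 60 + 48) = 2748.
Frame index = 2748 × 24 + 14 = 65966.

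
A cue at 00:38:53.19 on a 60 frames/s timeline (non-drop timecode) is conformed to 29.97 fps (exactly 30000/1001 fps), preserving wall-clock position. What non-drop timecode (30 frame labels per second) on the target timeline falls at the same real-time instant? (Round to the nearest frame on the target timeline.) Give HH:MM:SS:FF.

Source frame index: (0×3600 + 38×60 + 53) × 60 + 19 = 139999.
Real time: 139999 / (60) = 139999/60 s.
Target frame: (139999/60) × (30000/1001) = 69999500/1001 ≈ 69929.570 → 69930.
At 30 labels/s: frame 69930 → 00:38:51:00.

00:38:51:00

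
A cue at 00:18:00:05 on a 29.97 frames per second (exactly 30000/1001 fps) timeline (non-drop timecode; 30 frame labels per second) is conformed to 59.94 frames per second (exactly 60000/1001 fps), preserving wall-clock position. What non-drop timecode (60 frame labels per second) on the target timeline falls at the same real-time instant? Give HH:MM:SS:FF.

00:18:00:10

Source frame index: (0×3600 + 18×60 + 0) × 30 + 5 = 32405.
Real time: 32405 / (30000/1001) = 6487481/6000 s.
Target frame: (6487481/6000) × (60000/1001) = 64810.
At 60 labels/s: frame 64810 → 00:18:00:10.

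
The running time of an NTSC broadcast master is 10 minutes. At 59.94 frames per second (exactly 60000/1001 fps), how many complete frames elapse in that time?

10 min = 600 s.
Frames = 600 × 60000/1001 = 36000000/1001 ≈ 35964.0360.
Complete frames: 35964.

35964 frames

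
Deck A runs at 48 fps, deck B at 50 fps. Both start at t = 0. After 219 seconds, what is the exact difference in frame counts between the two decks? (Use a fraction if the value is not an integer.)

A emits 48 × 219 = 10512 frames; B emits 50 × 219 = 10950.
Difference = 438 frames; B is ahead of A.

438 frames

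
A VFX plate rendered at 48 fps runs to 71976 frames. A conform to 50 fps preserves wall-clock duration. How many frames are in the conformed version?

Target frames = source frames × (target rate / source rate) = 71976 × (50)/(48) = 71976 × 25/24 = 74975.

74975 frames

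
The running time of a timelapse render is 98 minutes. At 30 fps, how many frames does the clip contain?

98 min = 5880 s.
Frames = 5880 × 30 = 176400.

176400 frames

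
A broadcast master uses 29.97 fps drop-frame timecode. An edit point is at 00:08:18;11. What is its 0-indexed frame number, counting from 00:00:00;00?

As if non-drop at 30 labels/s: (0 × 3600 + 8 × 60 + 18) × 30 + 11 = 14951.
Minute boundaries passed: 8; those not divisible by 10: 8 − 0 = 8; dropped labels = 2 × 8 = 16.
Actual frame index = 14951 − 16 = 14935.

14935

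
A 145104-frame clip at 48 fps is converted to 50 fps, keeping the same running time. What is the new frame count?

151150 frames

Target frames = source frames × (target rate / source rate) = 145104 × (50)/(48) = 145104 × 25/24 = 151150.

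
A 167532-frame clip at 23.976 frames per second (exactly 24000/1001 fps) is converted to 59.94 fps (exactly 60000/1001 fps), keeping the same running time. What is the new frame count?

Target frames = source frames × (target rate / source rate) = 167532 × (60000/1001)/(24000/1001) = 167532 × 5/2 = 418830.

418830 frames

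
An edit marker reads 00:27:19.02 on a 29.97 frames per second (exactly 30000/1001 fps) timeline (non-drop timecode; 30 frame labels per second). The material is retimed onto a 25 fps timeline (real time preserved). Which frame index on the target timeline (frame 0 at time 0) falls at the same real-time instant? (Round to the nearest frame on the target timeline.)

Source frame index: (0×3600 + 27×60 + 19) × 30 + 2 = 49172.
Real time: 49172 / (30000/1001) = 12305293/7500 s.
Target frame: (12305293/7500) × (25) = 12305293/300 ≈ 41017.643 → 41018.

frame 41018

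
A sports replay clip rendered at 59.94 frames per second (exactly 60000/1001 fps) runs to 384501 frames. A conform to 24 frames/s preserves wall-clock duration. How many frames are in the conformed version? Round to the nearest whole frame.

Frames at target rate = 384501 × (24) / (60000/1001) = 384885501/2500 ≈ 153954.200.
Nearest whole frame: 153954.

153954 frames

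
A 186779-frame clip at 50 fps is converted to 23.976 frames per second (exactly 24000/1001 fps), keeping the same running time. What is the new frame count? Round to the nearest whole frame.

89564 frames

Frames at target rate = 186779 × (24000/1001) / (50) = 89653920/1001 ≈ 89564.356.
Nearest whole frame: 89564.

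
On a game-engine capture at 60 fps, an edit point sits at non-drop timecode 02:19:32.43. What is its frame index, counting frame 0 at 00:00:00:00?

Total seconds to the label: (2 × 3600 + 19 × 60 + 32) = 8372.
Frame index = 8372 × 60 + 43 = 502363.

502363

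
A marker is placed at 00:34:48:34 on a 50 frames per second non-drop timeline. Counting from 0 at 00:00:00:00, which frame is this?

104434

Total seconds to the label: (0 × 3600 + 34 × 60 + 48) = 2088.
Frame index = 2088 × 50 + 34 = 104434.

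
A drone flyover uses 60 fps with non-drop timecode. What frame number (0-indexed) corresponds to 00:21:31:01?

Total seconds to the label: (0 × 3600 + 21 × 60 + 31) = 1291.
Frame index = 1291 × 60 + 1 = 77461.

77461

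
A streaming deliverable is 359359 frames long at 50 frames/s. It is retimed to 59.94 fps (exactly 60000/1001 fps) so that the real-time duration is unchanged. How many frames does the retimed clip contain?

Target frames = source frames × (target rate / source rate) = 359359 × (60000/1001)/(50) = 359359 × 1200/1001 = 430800.

430800 frames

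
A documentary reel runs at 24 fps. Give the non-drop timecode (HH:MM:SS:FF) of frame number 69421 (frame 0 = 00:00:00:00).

00:48:12:13

69421 ÷ 24 = 2892 full seconds, remainder 13 frames.
2892 s = 0 h 48 min 12 s.
Timecode: 00:48:12:13.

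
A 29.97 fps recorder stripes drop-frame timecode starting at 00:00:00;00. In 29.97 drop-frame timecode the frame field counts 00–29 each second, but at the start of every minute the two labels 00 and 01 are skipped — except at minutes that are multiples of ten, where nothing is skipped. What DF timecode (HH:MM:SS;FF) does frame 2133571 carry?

Ten DF minutes hold 17982 frames, so frame 2133571 lies in block 118 (frames 2121876–2139857) with 11695 frames into that block.
The block's first minute is 1800 frames and the rest 1798 each; 11695 frames reaches minute 6, so 118 × 18 + 6 × 2 = 2136 labels have been skipped so far.
Adding those back, label number 2133571 + 2136 = 2135707 at 30 labels/s is 71190 s + 7 f = 19 h 46 min 30 s frame 7, i.e. 19:46:30;07.

19:46:30;07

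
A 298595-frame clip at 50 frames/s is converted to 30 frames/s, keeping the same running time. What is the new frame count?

179157 frames

Target frames = source frames × (target rate / source rate) = 298595 × (30)/(50) = 298595 × 3/5 = 179157.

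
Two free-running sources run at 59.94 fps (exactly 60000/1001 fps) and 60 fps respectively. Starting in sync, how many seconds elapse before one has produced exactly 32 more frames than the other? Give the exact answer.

8008/15 seconds

The gap grows by |60 − 60000/1001| = 60/1001 frames per second.
Time for a 32-frame gap: 32 ÷ (60/1001) = 8008/15 s.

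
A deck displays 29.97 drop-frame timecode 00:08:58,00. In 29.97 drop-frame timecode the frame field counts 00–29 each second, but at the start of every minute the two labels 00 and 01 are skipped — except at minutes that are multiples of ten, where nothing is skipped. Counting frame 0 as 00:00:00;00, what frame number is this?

16124

Complete 10-minute blocks: 0, each 17982 frames → 0.
Remaining 8 whole minutes in the current block: 1800 + 7 × 1798 = 14386 frames.
Within the current minute: 58 × 30 + 0 − 2 = 1738 (labels ;00/;01 skipped at this minute). Total = 0 + 14386 + 1738 = 16124.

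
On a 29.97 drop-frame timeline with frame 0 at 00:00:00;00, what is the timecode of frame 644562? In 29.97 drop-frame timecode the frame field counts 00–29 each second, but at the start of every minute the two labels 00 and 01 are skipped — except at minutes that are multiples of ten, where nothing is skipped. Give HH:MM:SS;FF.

05:58:26;28

Each 10-minute DF block holds 10 × 60 × 30 − 9 × 2 = 17982 frames. 644562 ÷ 17982 → 35 full blocks, remainder 15192.
Within the partial block the first minute is 1800 frames and each further minute 1798, so 8 further minute boundaries passed. Total skipped labels = 18 × 35 + 2 × 8 = 646.
Non-drop label index = 644562 + 646 = 645208; at 30 labels/s that is 05:58:26:28, i.e. DF 05:58:26;28.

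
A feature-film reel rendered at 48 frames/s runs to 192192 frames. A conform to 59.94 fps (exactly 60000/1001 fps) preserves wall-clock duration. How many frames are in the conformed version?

240000 frames

Target frames = source frames × (target rate / source rate) = 192192 × (60000/1001)/(48) = 192192 × 1250/1001 = 240000.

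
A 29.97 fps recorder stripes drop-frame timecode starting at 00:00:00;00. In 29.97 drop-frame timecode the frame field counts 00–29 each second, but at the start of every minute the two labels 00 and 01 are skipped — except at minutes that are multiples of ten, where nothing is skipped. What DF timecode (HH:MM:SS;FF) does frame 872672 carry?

Each 10-minute DF block holds 10 × 60 × 30 − 9 × 2 = 17982 frames. 872672 ÷ 17982 → 48 full blocks, remainder 9536.
Within the partial block the first minute is 1800 frames and each further minute 1798, so 5 further minute boundaries passed. Total skipped labels = 18 × 48 + 2 × 5 = 874.
Non-drop label index = 872672 + 874 = 873546; at 30 labels/s that is 08:05:18:06, i.e. DF 08:05:18;06.

08:05:18;06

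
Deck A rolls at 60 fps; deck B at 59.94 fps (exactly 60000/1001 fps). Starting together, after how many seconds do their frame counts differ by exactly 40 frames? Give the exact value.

2002/3 seconds

The gap grows by |60000/1001 − 60| = 60/1001 frames per second.
Time for a 40-frame gap: 40 ÷ (60/1001) = 2002/3 s.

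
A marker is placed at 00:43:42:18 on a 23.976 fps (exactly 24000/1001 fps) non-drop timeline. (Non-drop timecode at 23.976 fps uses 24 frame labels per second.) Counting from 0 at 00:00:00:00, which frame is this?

Total seconds to the label: (0 × 3600 + 43 × 60 + 42) = 2622.
Frame index = 2622 × 24 + 18 = 62946.

frame 62946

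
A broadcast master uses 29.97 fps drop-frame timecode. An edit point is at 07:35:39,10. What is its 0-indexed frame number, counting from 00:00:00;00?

As if non-drop at 30 labels/s: (7 × 3600 + 35 × 60 + 39) × 30 + 10 = 820180.
Minute boundaries passed: 455; those not divisible by 10: 455 − 45 = 410; dropped labels = 2 × 410 = 820.
Actual frame index = 820180 − 820 = 819360.

819360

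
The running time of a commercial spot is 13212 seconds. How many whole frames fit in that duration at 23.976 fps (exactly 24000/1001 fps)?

316771 frames

Frames = 13212 × 24000/1001 = 317088000/1001 ≈ 316771.2288.
Complete frames: 316771.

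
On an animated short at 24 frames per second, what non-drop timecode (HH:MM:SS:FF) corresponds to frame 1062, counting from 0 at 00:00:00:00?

1062 ÷ 24 = 44 full seconds, remainder 6 frames.
44 s = 0 h 0 min 44 s.
Timecode: 00:00:44:06.

00:00:44:06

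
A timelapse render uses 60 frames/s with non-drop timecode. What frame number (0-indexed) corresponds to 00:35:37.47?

Total seconds to the label: (0 × 3600 + 35 × 60 + 37) = 2137.
Frame index = 2137 × 60 + 47 = 128267.

128267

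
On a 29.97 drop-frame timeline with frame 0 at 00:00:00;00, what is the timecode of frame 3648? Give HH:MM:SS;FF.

00:02:01;22

Ten DF minutes hold 17982 frames, so frame 3648 lies in block 0 (frames 0–17981) with 3648 frames into that block.
The block's first minute is 1800 frames and the rest 1798 each; 3648 frames reaches minute 2, so 0 × 18 + 2 × 2 = 4 labels have been skipped so far.
Adding those back, label number 3648 + 4 = 3652 at 30 labels/s is 121 s + 22 f = 0 h 2 min 1 s frame 22, i.e. 00:02:01;22.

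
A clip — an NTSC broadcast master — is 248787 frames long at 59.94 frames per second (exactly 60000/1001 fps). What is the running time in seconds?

4150.59645 seconds

Running time = 248787 / (60000/1001) = 4150.59645 s.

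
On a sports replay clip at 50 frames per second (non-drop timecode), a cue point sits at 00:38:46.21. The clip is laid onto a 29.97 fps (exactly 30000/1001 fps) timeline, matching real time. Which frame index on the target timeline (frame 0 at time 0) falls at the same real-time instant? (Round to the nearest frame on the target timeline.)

frame 69723

Source frame index: (0×3600 + 38×60 + 46) × 50 + 21 = 116321.
Real time: 116321 / (50) = 116321/50 s.
Target frame: (116321/50) × (30000/1001) = 69792600/1001 ≈ 69722.877 → 69723.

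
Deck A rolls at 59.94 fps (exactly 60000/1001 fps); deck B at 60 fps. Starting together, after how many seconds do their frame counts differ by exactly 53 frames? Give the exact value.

The gap grows by |60 − 60000/1001| = 60/1001 frames per second.
Time for a 53-frame gap: 53 ÷ (60/1001) = 53053/60 s.

53053/60 seconds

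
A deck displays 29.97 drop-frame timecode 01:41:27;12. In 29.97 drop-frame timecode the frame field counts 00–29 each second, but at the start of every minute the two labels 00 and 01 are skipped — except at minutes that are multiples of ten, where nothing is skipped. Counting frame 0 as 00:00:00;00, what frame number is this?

182440

Complete 10-minute blocks: 10, each 17982 frames → 179820.
Remaining 1 whole minute in the current block: 1800 + 0 × 1798 = 1800 frames.
Within the current minute: 27 × 30 + 12 − 2 = 820 (labels ;00/;01 skipped at this minute). Total = 179820 + 1800 + 820 = 182440.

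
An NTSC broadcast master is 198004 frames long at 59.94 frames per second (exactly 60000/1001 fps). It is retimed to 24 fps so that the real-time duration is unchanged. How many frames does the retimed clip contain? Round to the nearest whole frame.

Frames at target rate = 198004 × (24) / (60000/1001) = 49550501/625 ≈ 79280.802.
Nearest whole frame: 79281.

79281 frames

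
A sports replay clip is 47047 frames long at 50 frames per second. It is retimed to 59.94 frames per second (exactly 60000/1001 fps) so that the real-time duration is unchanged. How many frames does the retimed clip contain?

Target frames = source frames × (target rate / source rate) = 47047 × (60000/1001)/(50) = 47047 × 1200/1001 = 56400.

56400 frames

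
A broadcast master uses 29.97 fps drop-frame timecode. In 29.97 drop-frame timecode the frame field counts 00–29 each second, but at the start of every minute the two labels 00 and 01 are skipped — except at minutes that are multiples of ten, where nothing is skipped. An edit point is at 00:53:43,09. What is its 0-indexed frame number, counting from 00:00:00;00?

96603

As if non-drop at 30 labels/s: (0 × 3600 + 53 × 60 + 43) × 30 + 9 = 96699.
Minute boundaries passed: 53; those not divisible by 10: 53 − 5 = 48; dropped labels = 2 × 48 = 96.
Actual frame index = 96699 − 96 = 96603.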